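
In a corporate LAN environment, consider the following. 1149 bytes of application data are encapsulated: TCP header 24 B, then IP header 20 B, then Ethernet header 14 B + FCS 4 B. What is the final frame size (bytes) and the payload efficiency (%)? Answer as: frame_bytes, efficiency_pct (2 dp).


TCP segment = 1149 + 24 = 1173 B
IP packet = 1173 + 20 = 1193 B
Ethernet frame = 1193 + 14 + 4 = 1211 B
Efficiency = app / frame = 1149 / 1211 = 0.948803 = 94.8803% -> 94.88% (2 dp)

1211, 94.88


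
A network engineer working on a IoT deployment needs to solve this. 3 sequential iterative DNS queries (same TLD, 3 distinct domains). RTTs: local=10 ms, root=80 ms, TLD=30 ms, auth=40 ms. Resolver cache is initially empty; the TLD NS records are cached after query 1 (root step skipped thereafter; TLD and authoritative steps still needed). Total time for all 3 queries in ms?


Lookup 1 (cold cache): local + root + TLD + auth = 10 + 80 + 30 + 40 = 160 ms
Lookups 2..3 (TLD NS cached -> skip root; new domain -> still ask TLD and auth): local + TLD + auth = 10 + 30 + 40 = 80 ms each
Remaining 2 lookups: 2 * 80 = 160 ms
Total = 160 + 160 = 320 ms

320


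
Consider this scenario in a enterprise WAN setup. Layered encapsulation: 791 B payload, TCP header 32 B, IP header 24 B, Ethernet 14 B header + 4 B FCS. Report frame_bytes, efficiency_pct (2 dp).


TCP segment = 791 + 32 = 823 B
IP packet = 823 + 24 = 847 B
Ethernet frame = 847 + 14 + 4 = 865 B
Efficiency = app / frame = 791 / 865 = 0.914451 = 91.4451% -> 91.45% (2 dp)

865, 91.45


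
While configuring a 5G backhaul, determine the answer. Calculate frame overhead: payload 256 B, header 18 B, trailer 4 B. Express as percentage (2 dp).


Given: payload = 256 B, header = 18 B, trailer = 4 B
Overhead bytes = header + trailer = 18 + 4 = 22
Total frame = payload + overhead = 256 + 22 = 278
Overhead % = 22 / 278 * 100 = 7.9137% -> 7.91% (2 dp)

7.91


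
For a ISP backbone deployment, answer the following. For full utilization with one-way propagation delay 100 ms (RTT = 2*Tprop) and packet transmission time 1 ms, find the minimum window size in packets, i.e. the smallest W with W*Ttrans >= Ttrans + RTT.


Given: Ttrans = 1 ms, RTT = 200 ms (= 2 * Tprop, Tprop = 100 ms)
Time until first ACK returns = Ttrans + RTT = 1 + 200 = 201 ms
Need W * Ttrans >= Ttrans + RTT  ->  W >= (Ttrans + RTT) / Ttrans
(Ttrans + RTT) / Ttrans = 201 / 1 = 201
W_min = ceil(201) = 201

201


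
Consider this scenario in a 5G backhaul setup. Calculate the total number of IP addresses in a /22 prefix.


Given: CIDR prefix /22
Host bits = 32 - 22 = 10
Total addresses = 2^10 = 1024

1024


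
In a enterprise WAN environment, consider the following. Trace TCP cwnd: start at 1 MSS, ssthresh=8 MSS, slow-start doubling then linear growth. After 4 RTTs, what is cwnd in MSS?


RTT 0: cwnd = 1 MSS (initial)
RTT 1: cwnd = 2 MSS (slow start, doubled)
RTT 2: cwnd = 4 MSS (slow start, doubled)
RTT 3: cwnd = 8 MSS (slow start, doubled)
RTT 4: cwnd = 9 MSS (congestion avoidance, +1)

9


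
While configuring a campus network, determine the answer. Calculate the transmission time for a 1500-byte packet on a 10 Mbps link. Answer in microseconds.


Given: packet = 1500 bytes, bandwidth = 10 Mbps
Packet in bits = 1500 * 8 = 12000 bits
Bandwidth = 10 * 10^6 = 10000000 bps
Time = 12000 / 10000000 seconds
Time in us = 12000 * 10^6 / 10000000 = 1200

1200


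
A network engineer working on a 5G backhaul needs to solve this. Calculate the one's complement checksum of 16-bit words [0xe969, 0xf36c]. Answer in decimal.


Given words: [0xe969, 0xf36c]
Step 1: Sum all words
Raw sum = 59753 + 62316 = 122069
Step 2: Fold carry: (56533 + 1) = 56534
One's complement = ~56534 & 0xFFFF = 9001

9001


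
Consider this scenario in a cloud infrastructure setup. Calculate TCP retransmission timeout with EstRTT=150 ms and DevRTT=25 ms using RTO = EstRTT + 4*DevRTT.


Given: EstRTT = 150 ms, DevRTT = 25 ms
Timeout = EstRTT + 4 * DevRTT
4 * DevRTT = 4 * 25 = 100
Timeout = 150 + 100 = 250 ms

250


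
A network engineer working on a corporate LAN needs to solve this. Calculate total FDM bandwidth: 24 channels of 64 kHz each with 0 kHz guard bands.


Given: 24 channels, 64 kHz each, guard = 0 kHz
Channel bandwidth = 24 * 64 = 1536 kHz
Guard bands = 23 gaps * 0 kHz = 0 kHz
Total = 1536 + 0 = 1536 kHz

1536


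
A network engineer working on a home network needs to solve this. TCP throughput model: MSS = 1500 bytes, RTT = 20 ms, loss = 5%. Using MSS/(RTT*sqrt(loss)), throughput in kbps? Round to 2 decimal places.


Given: MSS = 1500 bytes, RTT = 20 ms, loss = 5%
RTT in seconds = 20 / 1000 = 0.02
Loss rate = 5% = 0.05
sqrt(loss) = sqrt(0.05) = 0.223606797750
Throughput (bytes/s) = 1500 / (0.02 * 0.223606797750) = 335410.1966
Throughput (kbps) = 335410.1966 * 8 / 1000 = 2683.281573 -> 2683.28 kbps (2 dp)

2683.28


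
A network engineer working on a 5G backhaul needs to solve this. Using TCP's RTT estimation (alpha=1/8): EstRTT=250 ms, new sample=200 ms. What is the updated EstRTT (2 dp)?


Given: EstRTT = 250 ms, SampleRTT = 200 ms, alpha = 1/8
New EstRTT = (1 - alpha) * EstRTT + alpha * SampleRTT
(7/8) * 250 = 218.75
(1/8) * 200 = 25
New EstRTT = 218.75 + 25 = 243.75 ms -> 243.75 ms (2 dp)

243.75


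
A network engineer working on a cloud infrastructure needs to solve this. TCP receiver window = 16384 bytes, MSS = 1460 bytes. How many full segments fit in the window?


Given: RWND = 16384 bytes, MSS = 1460 bytes
Full segments = floor(RWND / MSS)
Full segments = floor(16384 / 1460)
Full segments = floor(11.2219) = 11

11


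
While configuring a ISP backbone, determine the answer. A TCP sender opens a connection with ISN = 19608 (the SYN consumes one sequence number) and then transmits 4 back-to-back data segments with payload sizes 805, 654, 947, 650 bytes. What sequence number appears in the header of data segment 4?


The SYN occupies sequence number ISN = 19608, so the first data byte is ISN + 1 = 19609.
SEQ of data segment i = (ISN + 1) + sum of payload sizes of segments 1..i-1.
Segment 1: SEQ = 19609, payload = 805 bytes
Segment 2: SEQ = 20414, payload = 654 bytes
Segment 3: SEQ = 21068, payload = 947 bytes
Segment 4: SEQ = 22015, payload = 650 bytes
SEQ of segment 4 = 19609 + 805 + 654 + 947 = 22015

22015


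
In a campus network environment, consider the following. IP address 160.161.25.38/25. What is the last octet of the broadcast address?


Given: IP = 160.161.25.38, prefix = /25
Host bits = 32 - 25 = 7
Network last octet = 38 AND mask = 0
Host part size = 2^7 - 1 = 127
Broadcast last octet = 0 OR 127 = 127

127


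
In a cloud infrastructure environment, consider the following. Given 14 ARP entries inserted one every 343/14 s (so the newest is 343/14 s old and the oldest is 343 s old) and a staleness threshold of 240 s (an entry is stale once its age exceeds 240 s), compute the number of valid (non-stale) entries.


Ages are k * 343/14 s for k = 1..14 (spacing = 24.5000 s).
Entry k is valid iff k * 343/14 <= 240 iff k <= 14 * 240 / 343 = 9.7959
n_valid = floor(9.7959) = 9
(n_stale = 14 - 9 = 5)

9


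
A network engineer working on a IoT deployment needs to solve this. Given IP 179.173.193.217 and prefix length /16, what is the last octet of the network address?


Given: IP = 179.173.193.217, prefix = /16
Subnet mask = 255.255.0.0
Last octet of IP: 217
Last octet of mask: 0
Network last octet = 217 AND 0 = 0

0


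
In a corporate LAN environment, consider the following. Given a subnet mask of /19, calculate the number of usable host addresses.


Given: subnet mask /19
Host bits = 32 - 19 = 13
Total addresses = 2^13 = 8192
Usable hosts = 8192 - 2 (network + broadcast) = 8190

8190


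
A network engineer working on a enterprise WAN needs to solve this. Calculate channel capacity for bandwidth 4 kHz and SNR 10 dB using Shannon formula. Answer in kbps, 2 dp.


Given: B = 4 kHz, SNR = 10 dB
SNR linear = 10^(10/10) = 10
1 + SNR = 11
log2(11) = 3.4594316186
C = 4 * 1000 * 3.4594316186 = 13837.7265 bps
C = 13.837726 kbps -> 13.84 kbps (2 dp)

13.84


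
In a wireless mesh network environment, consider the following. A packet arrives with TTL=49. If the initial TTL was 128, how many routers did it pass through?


Given: initial TTL = 128, received TTL = 49
Hops = initial TTL - received TTL
Hops = 128 - 49 = 79

79


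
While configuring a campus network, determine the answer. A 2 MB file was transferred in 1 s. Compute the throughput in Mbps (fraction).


Given: file = 2 MB, time = 1 s
File in Mb = 2 * 8 = 16 Mb
Throughput = 16 / 1 Mbps
Throughput = 16 Mbps

16


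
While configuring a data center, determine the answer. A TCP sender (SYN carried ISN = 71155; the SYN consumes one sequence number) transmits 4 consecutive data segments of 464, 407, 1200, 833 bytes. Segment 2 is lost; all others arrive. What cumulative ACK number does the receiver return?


SYN uses sequence number 71155; first data byte = ISN + 1 = 71156.
Segment 1: SEQ = 71156, len = 464 B, covers [71156, 71619]
Segment 2: SEQ = 71620, len = 407 B, covers [71620, 72026] [LOST]
Segment 3: SEQ = 72027, len = 1200 B, covers [72027, 73226]
Segment 4: SEQ = 73227, len = 833 B, covers [73227, 74059]
In-order data received: bytes [71156, 71619] (segments 1..1).
Segment 2 missing -> gap begins at byte 71620; later segments buffered out of order.
Cumulative ACK = next expected in-order byte = 71156 + 464 = 71620

71620


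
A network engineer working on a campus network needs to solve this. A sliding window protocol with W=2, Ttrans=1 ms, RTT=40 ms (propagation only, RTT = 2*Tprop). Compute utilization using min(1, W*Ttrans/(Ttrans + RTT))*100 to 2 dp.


Given: W = 2, Ttrans = 1 ms, RTT = 40 ms (= 2 * Tprop, Tprop = 20 ms)
Cycle time = Ttrans + RTT = 1 + 40 = 41 ms (first packet sent until its ACK returns)
W * Ttrans = 2 * 1 = 2 ms of sending per cycle
W * Ttrans / (Ttrans + RTT) = 2 / 41 = 0.048780
U = min(1, 0.048780) = 0.048780
U% = 4.88%

4.88


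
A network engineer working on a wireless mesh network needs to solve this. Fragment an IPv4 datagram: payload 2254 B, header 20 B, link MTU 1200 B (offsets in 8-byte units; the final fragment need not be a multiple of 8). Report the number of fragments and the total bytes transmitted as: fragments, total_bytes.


Max data per non-final fragment = floor((MTU - header)/8)*8 = floor((1200 - 20)/8)*8 = floor(1180/8)*8 = 1176 B
Final fragment needs no 8-byte alignment: it can carry up to MTU - header = 1180 B
Non-final fragments needed = ceil((payload - 1180) / 1176) = ceil(1074/1176) = ceil(0.9133) = 1
Number of fragments = 1 + 1 = 2
Fragment sizes (data): 1 * 1176 B + 1078 B (last, 1078 <= 1180 OK)
Total bytes sent = payload + n_frags * header = 2254 + 2*20 = 2254 + 40 = 2294 B

2, 2294


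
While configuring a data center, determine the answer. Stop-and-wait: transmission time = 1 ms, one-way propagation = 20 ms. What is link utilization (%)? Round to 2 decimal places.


Given: Ttrans = 1 ms, Tprop = 20 ms
RTT = 2 * Tprop = 2 * 20 = 40 ms
U = Ttrans / (Ttrans + RTT)
U = 1 / (1 + 40)
U = 1 / 41 = 0.02439
U% = 2.44%

2.44


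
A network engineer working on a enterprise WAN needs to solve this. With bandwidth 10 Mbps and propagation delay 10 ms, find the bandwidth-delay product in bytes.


Given: bandwidth = 10 Mbps, delay = 10 ms
BDP in bits = 10 * 10^6 * 10 / 1000
BDP in bits = 100000
BDP in bytes = 100000 / 8 = 12500

12500


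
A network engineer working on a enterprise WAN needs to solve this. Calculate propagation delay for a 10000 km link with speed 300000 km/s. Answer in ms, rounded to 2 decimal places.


Given: distance = 10000 km, speed = 300000 km/s
Delay = distance / speed = 10000 / 300000 seconds
Delay in ms = 10000 * 1000 / 300000
Delay = 33.3333 ms
Rounded to 2 dp = 33.33 ms

33.33


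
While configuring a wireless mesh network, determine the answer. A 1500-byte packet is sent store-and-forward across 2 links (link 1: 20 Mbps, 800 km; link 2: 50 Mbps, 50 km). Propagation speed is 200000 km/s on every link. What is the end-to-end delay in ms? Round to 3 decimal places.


Packet = 1500 bytes = 12000 bits. Store-and-forward: sum (t_trans + t_prop) per link.
Link 1: t_trans = 12000/(20*10^6) s = 0.6000 ms; t_prop = 800/200000 s = 4.0000 ms; subtotal = 4.6000 ms
Link 2: t_trans = 12000/(50*10^6) s = 0.2400 ms; t_prop = 50/200000 s = 0.2500 ms; subtotal = 0.4900 ms
End-to-end = 4.6000 + 0.4900 = 5.0900 ms -> 5.090 ms (3 dp)

5.090


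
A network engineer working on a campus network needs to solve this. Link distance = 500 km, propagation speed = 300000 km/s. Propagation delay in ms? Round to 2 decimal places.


Given: distance = 500 km, speed = 300000 km/s
Delay = distance / speed = 500 / 300000 seconds
Delay in ms = 500 * 1000 / 300000
Delay = 1.6667 ms
Rounded to 2 dp = 1.67 ms

1.67


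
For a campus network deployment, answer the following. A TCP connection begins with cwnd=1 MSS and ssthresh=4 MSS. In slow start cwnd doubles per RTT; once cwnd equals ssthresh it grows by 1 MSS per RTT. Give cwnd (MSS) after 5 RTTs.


RTT 0: cwnd = 1 MSS (initial)
RTT 1: cwnd = 2 MSS (slow start, doubled)
RTT 2: cwnd = 4 MSS (slow start, doubled)
RTT 3: cwnd = 5 MSS (congestion avoidance, +1)
RTT 4: cwnd = 6 MSS (congestion avoidance, +1)
RTT 5: cwnd = 7 MSS (congestion avoidance, +1)

7


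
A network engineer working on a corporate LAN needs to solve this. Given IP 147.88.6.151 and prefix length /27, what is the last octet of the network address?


Given: IP = 147.88.6.151, prefix = /27
Subnet mask = 255.255.255.224
Last octet of IP: 151
Last octet of mask: 224
Network last octet = 151 AND 224 = 128

128


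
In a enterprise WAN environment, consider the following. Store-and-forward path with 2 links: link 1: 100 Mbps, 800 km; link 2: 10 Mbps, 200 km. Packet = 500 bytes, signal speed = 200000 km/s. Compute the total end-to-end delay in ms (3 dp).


Packet = 500 bytes = 4000 bits. Store-and-forward: sum (t_trans + t_prop) per link.
Link 1: t_trans = 4000/(100*10^6) s = 0.0400 ms; t_prop = 800/200000 s = 4.0000 ms; subtotal = 4.0400 ms
Link 2: t_trans = 4000/(10*10^6) s = 0.4000 ms; t_prop = 200/200000 s = 1.0000 ms; subtotal = 1.4000 ms
End-to-end = 4.0400 + 1.4000 = 5.4400 ms -> 5.440 ms (3 dp)

5.440


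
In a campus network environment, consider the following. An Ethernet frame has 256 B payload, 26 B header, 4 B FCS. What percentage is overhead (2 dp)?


Given: payload = 256 B, header = 26 B, trailer = 4 B
Overhead bytes = header + trailer = 26 + 4 = 30
Total frame = payload + overhead = 256 + 30 = 286
Overhead % = 30 / 286 * 100 = 10.4895% -> 10.49% (2 dp)

10.49


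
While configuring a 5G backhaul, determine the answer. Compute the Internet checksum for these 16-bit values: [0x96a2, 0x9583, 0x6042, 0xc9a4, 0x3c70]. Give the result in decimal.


Given words: [0x96a2, 0x9583, 0x6042, 0xc9a4, 0x3c70]
Step 1: Sum all words
Raw sum = 38562 + 38275 + 24642 + 51620 + 15472 = 168571
Step 2: Fold carry: (37499 + 2) = 37501
One's complement = ~37501 & 0xFFFF = 28034

28034


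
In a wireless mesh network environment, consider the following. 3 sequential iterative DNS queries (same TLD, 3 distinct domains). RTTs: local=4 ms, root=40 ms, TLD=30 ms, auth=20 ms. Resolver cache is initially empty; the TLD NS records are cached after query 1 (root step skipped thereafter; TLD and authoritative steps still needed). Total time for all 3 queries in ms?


Lookup 1 (cold cache): local + root + TLD + auth = 4 + 40 + 30 + 20 = 94 ms
Lookups 2..3 (TLD NS cached -> skip root; new domain -> still ask TLD and auth): local + TLD + auth = 4 + 30 + 20 = 54 ms each
Remaining 2 lookups: 2 * 54 = 108 ms
Total = 94 + 108 = 202 ms

202


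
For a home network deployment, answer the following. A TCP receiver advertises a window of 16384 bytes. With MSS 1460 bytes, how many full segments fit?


Given: RWND = 16384 bytes, MSS = 1460 bytes
Full segments = floor(RWND / MSS)
Full segments = floor(16384 / 1460)
Full segments = floor(11.2219) = 11

11


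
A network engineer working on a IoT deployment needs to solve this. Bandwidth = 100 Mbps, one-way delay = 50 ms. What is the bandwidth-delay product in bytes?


Given: bandwidth = 100 Mbps, delay = 50 ms
BDP in bits = 100 * 10^6 * 50 / 1000
BDP in bits = 5000000
BDP in bytes = 5000000 / 8 = 625000

625000


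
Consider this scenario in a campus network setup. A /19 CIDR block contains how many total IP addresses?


Given: CIDR prefix /19
Host bits = 32 - 19 = 13
Total addresses = 2^13 = 8192

8192


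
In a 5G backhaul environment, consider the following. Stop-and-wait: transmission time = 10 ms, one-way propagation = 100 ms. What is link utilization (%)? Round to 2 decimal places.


Given: Ttrans = 10 ms, Tprop = 100 ms
RTT = 2 * Tprop = 2 * 100 = 200 ms
U = Ttrans / (Ttrans + RTT)
U = 10 / (10 + 200)
U = 10 / 210 = 0.047619
U% = 4.76%

4.76


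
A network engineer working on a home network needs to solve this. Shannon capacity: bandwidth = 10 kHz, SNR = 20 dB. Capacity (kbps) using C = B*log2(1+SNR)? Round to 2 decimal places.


Given: B = 10 kHz, SNR = 20 dB
SNR linear = 10^(20/10) = 100
1 + SNR = 101
log2(101) = 6.6582114828
C = 10 * 1000 * 6.6582114828 = 66582.1148 bps
C = 66.582115 kbps -> 66.58 kbps (2 dp)

66.58


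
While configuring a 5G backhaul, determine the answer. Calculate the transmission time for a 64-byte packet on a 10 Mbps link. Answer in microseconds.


Given: packet = 64 bytes, bandwidth = 10 Mbps
Packet in bits = 64 * 8 = 512 bits
Bandwidth = 10 * 10^6 = 10000000 bps
Time = 512 / 10000000 seconds
Time in us = 512 * 10^6 / 10000000 = 51.2

51.2


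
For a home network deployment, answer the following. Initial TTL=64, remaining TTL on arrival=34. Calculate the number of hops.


Given: initial TTL = 64, received TTL = 34
Hops = initial TTL - received TTL
Hops = 64 - 34 = 30

30


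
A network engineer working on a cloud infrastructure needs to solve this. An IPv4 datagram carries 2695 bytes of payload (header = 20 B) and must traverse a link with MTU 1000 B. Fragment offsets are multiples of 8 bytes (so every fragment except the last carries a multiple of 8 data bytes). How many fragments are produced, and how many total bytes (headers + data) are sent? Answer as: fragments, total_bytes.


Max data per non-final fragment = floor((MTU - header)/8)*8 = floor((1000 - 20)/8)*8 = floor(980/8)*8 = 976 B
Final fragment needs no 8-byte alignment: it can carry up to MTU - header = 980 B
Non-final fragments needed = ceil((payload - 980) / 976) = ceil(1715/976) = ceil(1.7572) = 2
Number of fragments = 2 + 1 = 3
Fragment sizes (data): 2 * 976 B + 743 B (last, 743 <= 980 OK)
Total bytes sent = payload + n_frags * header = 2695 + 3*20 = 2695 + 60 = 2755 B

3, 2755


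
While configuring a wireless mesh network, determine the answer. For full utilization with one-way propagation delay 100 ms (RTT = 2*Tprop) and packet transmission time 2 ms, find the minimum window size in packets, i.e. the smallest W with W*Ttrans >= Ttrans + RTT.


Given: Ttrans = 2 ms, RTT = 200 ms (= 2 * Tprop, Tprop = 100 ms)
Time until first ACK returns = Ttrans + RTT = 2 + 200 = 202 ms
Need W * Ttrans >= Ttrans + RTT  ->  W >= (Ttrans + RTT) / Ttrans
(Ttrans + RTT) / Ttrans = 202 / 2 = 101
W_min = ceil(101) = 101

101


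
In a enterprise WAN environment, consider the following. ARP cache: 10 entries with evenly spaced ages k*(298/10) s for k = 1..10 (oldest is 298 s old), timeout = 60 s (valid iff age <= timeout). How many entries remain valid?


Ages are k * 298/10 s for k = 1..10 (spacing = 29.8000 s).
Entry k is valid iff k * 298/10 <= 60 iff k <= 10 * 60 / 298 = 2.0134
n_valid = floor(2.0134) = 2
(n_stale = 10 - 2 = 8)

2


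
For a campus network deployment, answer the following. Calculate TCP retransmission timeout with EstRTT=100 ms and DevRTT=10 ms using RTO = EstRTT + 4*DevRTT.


Given: EstRTT = 100 ms, DevRTT = 10 ms
Timeout = EstRTT + 4 * DevRTT
4 * DevRTT = 4 * 10 = 40
Timeout = 100 + 40 = 140 ms

140


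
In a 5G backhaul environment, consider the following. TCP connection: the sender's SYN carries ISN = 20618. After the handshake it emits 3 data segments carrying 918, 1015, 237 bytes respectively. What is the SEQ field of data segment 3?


The SYN occupies sequence number ISN = 20618, so the first data byte is ISN + 1 = 20619.
SEQ of data segment i = (ISN + 1) + sum of payload sizes of segments 1..i-1.
Segment 1: SEQ = 20619, payload = 918 bytes
Segment 2: SEQ = 21537, payload = 1015 bytes
Segment 3: SEQ = 22552, payload = 237 bytes
SEQ of segment 3 = 20619 + 918 + 1015 = 22552

22552


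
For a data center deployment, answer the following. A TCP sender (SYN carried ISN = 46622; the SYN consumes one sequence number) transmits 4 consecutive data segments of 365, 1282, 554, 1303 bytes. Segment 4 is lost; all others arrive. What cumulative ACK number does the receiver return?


SYN uses sequence number 46622; first data byte = ISN + 1 = 46623.
Segment 1: SEQ = 46623, len = 365 B, covers [46623, 46987]
Segment 2: SEQ = 46988, len = 1282 B, covers [46988, 48269]
Segment 3: SEQ = 48270, len = 554 B, covers [48270, 48823]
Segment 4: SEQ = 48824, len = 1303 B, covers [48824, 50126] [LOST]
In-order data received: bytes [46623, 48823] (segments 1..3).
Segment 4 missing -> gap begins at byte 48824.
Cumulative ACK = next expected in-order byte = 46623 + 365 + 1282 + 554 = 48824

48824


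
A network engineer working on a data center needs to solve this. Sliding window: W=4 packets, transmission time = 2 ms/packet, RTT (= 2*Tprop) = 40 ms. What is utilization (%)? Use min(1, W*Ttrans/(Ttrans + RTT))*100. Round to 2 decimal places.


Given: W = 4, Ttrans = 2 ms, RTT = 40 ms (= 2 * Tprop, Tprop = 20 ms)
Cycle time = Ttrans + RTT = 2 + 40 = 42 ms (first packet sent until its ACK returns)
W * Ttrans = 4 * 2 = 8 ms of sending per cycle
W * Ttrans / (Ttrans + RTT) = 8 / 42 = 0.190476
U = min(1, 0.190476) = 0.190476
U% = 19.05%

19.05


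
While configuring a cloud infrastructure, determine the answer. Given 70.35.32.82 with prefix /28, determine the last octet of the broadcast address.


Given: IP = 70.35.32.82, prefix = /28
Host bits = 32 - 28 = 4
Network last octet = 82 AND mask = 80
Host part size = 2^4 - 1 = 15
Broadcast last octet = 80 OR 15 = 95

95


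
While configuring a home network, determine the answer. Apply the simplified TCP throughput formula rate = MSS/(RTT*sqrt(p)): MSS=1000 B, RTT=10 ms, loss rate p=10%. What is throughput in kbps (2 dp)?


Given: MSS = 1000 bytes, RTT = 10 ms, loss = 10%
RTT in seconds = 10 / 1000 = 0.01
Loss rate = 10% = 0.1
sqrt(loss) = sqrt(0.1) = 0.316227766017
Throughput (bytes/s) = 1000 / (0.01 * 0.316227766017) = 316227.7660
Throughput (kbps) = 316227.7660 * 8 / 1000 = 2529.822128 -> 2529.82 kbps (2 dp)

2529.82


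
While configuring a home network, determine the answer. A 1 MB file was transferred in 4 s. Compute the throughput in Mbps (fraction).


Given: file = 1 MB, time = 4 s
File in Mb = 1 * 8 = 8 Mb
Throughput = 8 / 4 Mbps
Throughput = 2 Mbps

2


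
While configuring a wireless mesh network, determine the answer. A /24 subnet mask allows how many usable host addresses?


Given: subnet mask /24
Host bits = 32 - 24 = 8
Total addresses = 2^8 = 256
Usable hosts = 256 - 2 (network + broadcast) = 254

254


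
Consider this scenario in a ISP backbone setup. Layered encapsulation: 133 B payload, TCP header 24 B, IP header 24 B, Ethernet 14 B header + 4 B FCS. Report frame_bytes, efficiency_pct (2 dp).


TCP segment = 133 + 24 = 157 B
IP packet = 157 + 24 = 181 B
Ethernet frame = 181 + 14 + 4 = 199 B
Efficiency = app / frame = 133 / 199 = 0.668342 = 66.8342% -> 66.83% (2 dp)

199, 66.83


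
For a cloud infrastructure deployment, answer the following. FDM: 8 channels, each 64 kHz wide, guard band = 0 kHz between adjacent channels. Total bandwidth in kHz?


Given: 8 channels, 64 kHz each, guard = 0 kHz
Channel bandwidth = 8 * 64 = 512 kHz
Guard bands = 7 gaps * 0 kHz = 0 kHz
Total = 512 + 0 = 512 kHz

512


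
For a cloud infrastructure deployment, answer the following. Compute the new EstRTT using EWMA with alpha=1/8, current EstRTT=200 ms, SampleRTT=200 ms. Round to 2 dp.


Given: EstRTT = 200 ms, SampleRTT = 200 ms, alpha = 1/8
New EstRTT = (1 - alpha) * EstRTT + alpha * SampleRTT
(7/8) * 200 = 175
(1/8) * 200 = 25
New EstRTT = 175 + 25 = 200 ms -> 200.00 ms (2 dp)

200.00


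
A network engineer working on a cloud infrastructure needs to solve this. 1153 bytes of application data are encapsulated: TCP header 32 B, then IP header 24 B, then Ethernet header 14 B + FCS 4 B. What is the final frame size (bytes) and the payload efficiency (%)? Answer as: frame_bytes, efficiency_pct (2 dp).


TCP segment = 1153 + 32 = 1185 B
IP packet = 1185 + 24 = 1209 B
Ethernet frame = 1209 + 14 + 4 = 1227 B
Efficiency = app / frame = 1153 / 1227 = 0.939690 = 93.9690% -> 93.97% (2 dp)

1227, 93.97


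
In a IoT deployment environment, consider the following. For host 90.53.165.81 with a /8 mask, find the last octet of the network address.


Given: IP = 90.53.165.81, prefix = /8
Subnet mask = 255.0.0.0
Last octet of IP: 81
Last octet of mask: 0
Network last octet = 81 AND 0 = 0

0


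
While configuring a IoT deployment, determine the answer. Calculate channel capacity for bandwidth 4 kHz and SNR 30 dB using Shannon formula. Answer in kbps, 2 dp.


Given: B = 4 kHz, SNR = 30 dB
SNR linear = 10^(30/10) = 1000
1 + SNR = 1001
log2(1001) = 9.9672262588
C = 4 * 1000 * 9.9672262588 = 39868.9050 bps
C = 39.868905 kbps -> 39.87 kbps (2 dp)

39.87


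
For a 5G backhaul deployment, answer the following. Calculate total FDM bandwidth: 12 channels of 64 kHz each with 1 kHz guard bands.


Given: 12 channels, 64 kHz each, guard = 1 kHz
Channel bandwidth = 12 * 64 = 768 kHz
Guard bands = 11 gaps * 1 kHz = 11 kHz
Total = 768 + 11 = 779 kHz

779


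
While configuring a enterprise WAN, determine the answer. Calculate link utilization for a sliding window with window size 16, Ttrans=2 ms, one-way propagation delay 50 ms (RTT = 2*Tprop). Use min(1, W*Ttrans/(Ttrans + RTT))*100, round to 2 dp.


Given: W = 16, Ttrans = 2 ms, RTT = 100 ms (= 2 * Tprop, Tprop = 50 ms)
Cycle time = Ttrans + RTT = 2 + 100 = 102 ms (first packet sent until its ACK returns)
W * Ttrans = 16 * 2 = 32 ms of sending per cycle
W * Ttrans / (Ttrans + RTT) = 32 / 102 = 0.313725
U = min(1, 0.313725) = 0.313725
U% = 31.37%

31.37


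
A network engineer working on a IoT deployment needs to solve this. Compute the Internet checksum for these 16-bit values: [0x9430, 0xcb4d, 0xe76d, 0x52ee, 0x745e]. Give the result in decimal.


Given words: [0x9430, 0xcb4d, 0xe76d, 0x52ee, 0x745e]
Step 1: Sum all words
Raw sum = 37936 + 52045 + 59245 + 21230 + 29790 = 200246
Step 2: Fold carry: (3638 + 3) = 3641
One's complement = ~3641 & 0xFFFF = 61894

61894


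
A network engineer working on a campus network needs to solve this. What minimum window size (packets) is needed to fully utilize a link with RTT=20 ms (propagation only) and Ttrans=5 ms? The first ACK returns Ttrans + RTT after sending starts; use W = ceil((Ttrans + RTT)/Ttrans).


Given: Ttrans = 5 ms, RTT = 20 ms (= 2 * Tprop, Tprop = 10 ms)
Time until first ACK returns = Ttrans + RTT = 5 + 20 = 25 ms
Need W * Ttrans >= Ttrans + RTT  ->  W >= (Ttrans + RTT) / Ttrans
(Ttrans + RTT) / Ttrans = 25 / 5 = 5
W_min = ceil(5) = 5

5


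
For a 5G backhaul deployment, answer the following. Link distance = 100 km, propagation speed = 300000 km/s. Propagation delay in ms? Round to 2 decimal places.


Given: distance = 100 km, speed = 300000 km/s
Delay = distance / speed = 100 / 300000 seconds
Delay in ms = 100 * 1000 / 300000
Delay = 0.3333 ms
Rounded to 2 dp = 0.33 ms

0.33


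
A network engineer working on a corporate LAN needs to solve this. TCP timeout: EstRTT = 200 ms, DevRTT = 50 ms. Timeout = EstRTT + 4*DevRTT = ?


Given: EstRTT = 200 ms, DevRTT = 50 ms
Timeout = EstRTT + 4 * DevRTT
4 * DevRTT = 4 * 50 = 200
Timeout = 200 + 200 = 400 ms

400


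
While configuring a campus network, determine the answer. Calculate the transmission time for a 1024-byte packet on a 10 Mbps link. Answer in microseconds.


Given: packet = 1024 bytes, bandwidth = 10 Mbps
Packet in bits = 1024 * 8 = 8192 bits
Bandwidth = 10 * 10^6 = 10000000 bps
Time = 8192 / 10000000 seconds
Time in us = 8192 * 10^6 / 10000000 = 819.2

819.2


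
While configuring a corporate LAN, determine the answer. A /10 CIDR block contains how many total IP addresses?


Given: CIDR prefix /10
Host bits = 32 - 10 = 22
Total addresses = 2^22 = 4194304

4194304


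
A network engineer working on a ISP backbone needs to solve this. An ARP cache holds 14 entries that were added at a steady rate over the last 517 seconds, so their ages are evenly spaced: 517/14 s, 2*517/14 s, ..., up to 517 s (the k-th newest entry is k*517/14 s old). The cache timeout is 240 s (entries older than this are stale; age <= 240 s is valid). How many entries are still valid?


Ages are k * 517/14 s for k = 1..14 (spacing = 36.9286 s).
Entry k is valid iff k * 517/14 <= 240 iff k <= 14 * 240 / 517 = 6.4990
n_valid = floor(6.4990) = 6
(n_stale = 14 - 6 = 8)

6


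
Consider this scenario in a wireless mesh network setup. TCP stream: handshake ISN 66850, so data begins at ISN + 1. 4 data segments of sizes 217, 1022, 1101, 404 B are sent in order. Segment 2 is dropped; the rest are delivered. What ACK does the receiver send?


SYN uses sequence number 66850; first data byte = ISN + 1 = 66851.
Segment 1: SEQ = 66851, len = 217 B, covers [66851, 67067]
Segment 2: SEQ = 67068, len = 1022 B, covers [67068, 68089] [LOST]
Segment 3: SEQ = 68090, len = 1101 B, covers [68090, 69190]
Segment 4: SEQ = 69191, len = 404 B, covers [69191, 69594]
In-order data received: bytes [66851, 67067] (segments 1..1).
Segment 2 missing -> gap begins at byte 67068; later segments buffered out of order.
Cumulative ACK = next expected in-order byte = 66851 + 217 = 67068

67068


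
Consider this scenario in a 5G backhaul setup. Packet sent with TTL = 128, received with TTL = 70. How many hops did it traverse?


Given: initial TTL = 128, received TTL = 70
Hops = initial TTL - received TTL
Hops = 128 - 70 = 58

58


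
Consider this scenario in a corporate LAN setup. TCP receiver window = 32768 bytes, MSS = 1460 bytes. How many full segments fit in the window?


Given: RWND = 32768 bytes, MSS = 1460 bytes
Full segments = floor(RWND / MSS)
Full segments = floor(32768 / 1460)
Full segments = floor(22.4438) = 22

22


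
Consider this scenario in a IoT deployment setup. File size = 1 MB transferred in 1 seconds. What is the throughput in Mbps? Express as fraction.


Given: file = 1 MB, time = 1 s
File in Mb = 1 * 8 = 8 Mb
Throughput = 8 / 1 Mbps
Throughput = 8 Mbps

8


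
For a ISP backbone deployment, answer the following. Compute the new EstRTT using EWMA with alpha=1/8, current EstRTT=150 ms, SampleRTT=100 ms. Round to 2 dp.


Given: EstRTT = 150 ms, SampleRTT = 100 ms, alpha = 1/8
New EstRTT = (1 - alpha) * EstRTT + alpha * SampleRTT
(7/8) * 150 = 131.25
(1/8) * 100 = 12.5
New EstRTT = 131.25 + 12.5 = 143.75 ms -> 143.75 ms (2 dp)

143.75


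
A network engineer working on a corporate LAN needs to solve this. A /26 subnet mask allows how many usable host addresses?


Given: subnet mask /26
Host bits = 32 - 26 = 6
Total addresses = 2^6 = 64
Usable hosts = 64 - 2 (network + broadcast) = 62

62


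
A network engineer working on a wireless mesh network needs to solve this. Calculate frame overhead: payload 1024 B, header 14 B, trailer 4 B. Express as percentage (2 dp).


Given: payload = 1024 B, header = 14 B, trailer = 4 B
Overhead bytes = header + trailer = 14 + 4 = 18
Total frame = payload + overhead = 1024 + 18 = 1042
Overhead % = 18 / 1042 * 100 = 1.7274% -> 1.73% (2 dp)

1.73


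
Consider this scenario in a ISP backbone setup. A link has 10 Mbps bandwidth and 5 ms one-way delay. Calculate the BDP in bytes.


Given: bandwidth = 10 Mbps, delay = 5 ms
BDP in bits = 10 * 10^6 * 5 / 1000
BDP in bits = 50000
BDP in bytes = 50000 / 8 = 6250

6250


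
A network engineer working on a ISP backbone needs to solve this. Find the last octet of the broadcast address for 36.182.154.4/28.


Given: IP = 36.182.154.4, prefix = /28
Host bits = 32 - 28 = 4
Network last octet = 4 AND mask = 0
Host part size = 2^4 - 1 = 15
Broadcast last octet = 0 OR 15 = 15

15


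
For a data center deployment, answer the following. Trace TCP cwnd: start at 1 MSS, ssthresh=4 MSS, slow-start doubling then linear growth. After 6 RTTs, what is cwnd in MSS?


RTT 0: cwnd = 1 MSS (initial)
RTT 1: cwnd = 2 MSS (slow start, doubled)
RTT 2: cwnd = 4 MSS (slow start, doubled)
RTT 3: cwnd = 5 MSS (congestion avoidance, +1)
RTT 4: cwnd = 6 MSS (congestion avoidance, +1)
RTT 5: cwnd = 7 MSS (congestion avoidance, +1)
RTT 6: cwnd = 8 MSS (congestion avoidance, +1)

8


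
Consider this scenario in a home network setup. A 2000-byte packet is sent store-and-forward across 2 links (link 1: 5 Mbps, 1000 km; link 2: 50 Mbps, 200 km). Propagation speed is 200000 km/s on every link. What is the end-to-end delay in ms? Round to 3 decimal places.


Packet = 2000 bytes = 16000 bits. Store-and-forward: sum (t_trans + t_prop) per link.
Link 1: t_trans = 16000/(5*10^6) s = 3.2000 ms; t_prop = 1000/200000 s = 5.0000 ms; subtotal = 8.2000 ms
Link 2: t_trans = 16000/(50*10^6) s = 0.3200 ms; t_prop = 200/200000 s = 1.0000 ms; subtotal = 1.3200 ms
End-to-end = 8.2000 + 1.3200 = 9.5200 ms -> 9.520 ms (3 dp)

9.520


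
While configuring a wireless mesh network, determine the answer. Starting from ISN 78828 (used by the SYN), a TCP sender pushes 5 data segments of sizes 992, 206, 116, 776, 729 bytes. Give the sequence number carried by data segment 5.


The SYN occupies sequence number ISN = 78828, so the first data byte is ISN + 1 = 78829.
SEQ of data segment i = (ISN + 1) + sum of payload sizes of segments 1..i-1.
Segment 1: SEQ = 78829, payload = 992 bytes
Segment 2: SEQ = 79821, payload = 206 bytes
Segment 3: SEQ = 80027, payload = 116 bytes
Segment 4: SEQ = 80143, payload = 776 bytes
Segment 5: SEQ = 80919, payload = 729 bytes
SEQ of segment 5 = 78829 + 992 + 206 + 116 + 776 = 80919

80919


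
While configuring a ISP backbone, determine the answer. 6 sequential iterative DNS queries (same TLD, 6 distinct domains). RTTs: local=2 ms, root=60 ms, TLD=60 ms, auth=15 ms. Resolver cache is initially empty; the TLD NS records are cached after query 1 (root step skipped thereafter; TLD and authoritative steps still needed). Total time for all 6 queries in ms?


Lookup 1 (cold cache): local + root + TLD + auth = 2 + 60 + 60 + 15 = 137 ms
Lookups 2..6 (TLD NS cached -> skip root; new domain -> still ask TLD and auth): local + TLD + auth = 2 + 60 + 15 = 77 ms each
Remaining 5 lookups: 5 * 77 = 385 ms
Total = 137 + 385 = 522 ms

522


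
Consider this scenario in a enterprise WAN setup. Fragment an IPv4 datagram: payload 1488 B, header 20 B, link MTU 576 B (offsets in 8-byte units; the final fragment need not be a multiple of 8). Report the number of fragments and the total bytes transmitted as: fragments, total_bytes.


Max data per non-final fragment = floor((MTU - header)/8)*8 = floor((576 - 20)/8)*8 = floor(556/8)*8 = 552 B
Final fragment needs no 8-byte alignment: it can carry up to MTU - header = 556 B
Non-final fragments needed = ceil((payload - 556) / 552) = ceil(932/552) = ceil(1.6884) = 2
Number of fragments = 2 + 1 = 3
Fragment sizes (data): 2 * 552 B + 384 B (last, 384 <= 556 OK)
Total bytes sent = payload + n_frags * header = 1488 + 3*20 = 1488 + 60 = 1548 B

3, 1548


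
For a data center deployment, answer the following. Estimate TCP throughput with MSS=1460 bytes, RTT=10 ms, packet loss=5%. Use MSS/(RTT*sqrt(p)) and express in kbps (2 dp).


Given: MSS = 1460 bytes, RTT = 10 ms, loss = 5%
RTT in seconds = 10 / 1000 = 0.01
Loss rate = 5% = 0.05
sqrt(loss) = sqrt(0.05) = 0.223606797750
Throughput (bytes/s) = 1460 / (0.01 * 0.223606797750) = 652931.8494
Throughput (kbps) = 652931.8494 * 8 / 1000 = 5223.454795 -> 5223.45 kbps (2 dp)

5223.45


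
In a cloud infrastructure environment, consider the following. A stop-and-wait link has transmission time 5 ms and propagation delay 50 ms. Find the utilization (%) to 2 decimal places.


Given: Ttrans = 5 ms, Tprop = 50 ms
RTT = 2 * Tprop = 2 * 50 = 100 ms
U = Ttrans / (Ttrans + RTT)
U = 5 / (5 + 100)
U = 5 / 105 = 0.047619
U% = 4.76%

4.76


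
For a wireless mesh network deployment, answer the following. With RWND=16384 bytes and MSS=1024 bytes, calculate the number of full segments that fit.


Given: RWND = 16384 bytes, MSS = 1024 bytes
Full segments = floor(RWND / MSS)
Full segments = floor(16384 / 1024)
Full segments = floor(16.0) = 16

16


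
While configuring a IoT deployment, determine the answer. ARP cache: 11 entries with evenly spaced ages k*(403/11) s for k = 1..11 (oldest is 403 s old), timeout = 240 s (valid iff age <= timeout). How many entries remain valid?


Ages are k * 403/11 s for k = 1..11 (spacing = 36.6364 s).
Entry k is valid iff k * 403/11 <= 240 iff k <= 11 * 240 / 403 = 6.5509
n_valid = floor(6.5509) = 6
(n_stale = 11 - 6 = 5)

6


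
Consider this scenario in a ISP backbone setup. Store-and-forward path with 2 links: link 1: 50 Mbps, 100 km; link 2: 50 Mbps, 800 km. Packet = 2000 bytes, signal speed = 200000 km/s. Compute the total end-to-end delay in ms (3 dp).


Packet = 2000 bytes = 16000 bits. Store-and-forward: sum (t_trans + t_prop) per link.
Link 1: t_trans = 16000/(50*10^6) s = 0.3200 ms; t_prop = 100/200000 s = 0.5000 ms; subtotal = 0.8200 ms
Link 2: t_trans = 16000/(50*10^6) s = 0.3200 ms; t_prop = 800/200000 s = 4.0000 ms; subtotal = 4.3200 ms
End-to-end = 0.8200 + 4.3200 = 5.1400 ms -> 5.140 ms (3 dp)

5.140


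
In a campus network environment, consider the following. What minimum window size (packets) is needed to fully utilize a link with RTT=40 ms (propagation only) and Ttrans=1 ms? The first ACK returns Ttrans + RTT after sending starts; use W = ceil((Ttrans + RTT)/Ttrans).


Given: Ttrans = 1 ms, RTT = 40 ms (= 2 * Tprop, Tprop = 20 ms)
Time until first ACK returns = Ttrans + RTT = 1 + 40 = 41 ms
Need W * Ttrans >= Ttrans + RTT  ->  W >= (Ttrans + RTT) / Ttrans
(Ttrans + RTT) / Ttrans = 41 / 1 = 41
W_min = ceil(41) = 41

41


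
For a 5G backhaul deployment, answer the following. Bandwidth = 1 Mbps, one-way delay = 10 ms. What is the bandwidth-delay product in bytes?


Given: bandwidth = 1 Mbps, delay = 10 ms
BDP in bits = 1 * 10^6 * 10 / 1000
BDP in bits = 10000
BDP in bytes = 10000 / 8 = 1250

1250


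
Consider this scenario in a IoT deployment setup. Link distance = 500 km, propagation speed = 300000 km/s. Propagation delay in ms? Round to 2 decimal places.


Given: distance = 500 km, speed = 300000 km/s
Delay = distance / speed = 500 / 300000 seconds
Delay in ms = 500 * 1000 / 300000
Delay = 1.6667 ms
Rounded to 2 dp = 1.67 ms

1.67


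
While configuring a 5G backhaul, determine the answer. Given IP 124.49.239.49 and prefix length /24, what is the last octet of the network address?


Given: IP = 124.49.239.49, prefix = /24
Subnet mask = 255.255.255.0
Last octet of IP: 49
Last octet of mask: 0
Network last octet = 49 AND 0 = 0

0


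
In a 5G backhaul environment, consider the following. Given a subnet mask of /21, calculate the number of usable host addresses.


Given: subnet mask /21
Host bits = 32 - 21 = 11
Total addresses = 2^11 = 2048
Usable hosts = 2048 - 2 (network + broadcast) = 2046

2046


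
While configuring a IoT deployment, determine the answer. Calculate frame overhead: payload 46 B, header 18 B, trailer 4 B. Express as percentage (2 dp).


Given: payload = 46 B, header = 18 B, trailer = 4 B
Overhead bytes = header + trailer = 18 + 4 = 22
Total frame = payload + overhead = 46 + 22 = 68
Overhead % = 22 / 68 * 100 = 32.3529% -> 32.35% (2 dp)

32.35
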